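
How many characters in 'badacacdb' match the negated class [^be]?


Negated class [^be] matches any char NOT in {b, e}
Scanning 'badacacdb':
  pos 0: 'b' -> no (excluded)
  pos 1: 'a' -> MATCH
  pos 2: 'd' -> MATCH
  pos 3: 'a' -> MATCH
  pos 4: 'c' -> MATCH
  pos 5: 'a' -> MATCH
  pos 6: 'c' -> MATCH
  pos 7: 'd' -> MATCH
  pos 8: 'b' -> no (excluded)
Total matches: 7

7


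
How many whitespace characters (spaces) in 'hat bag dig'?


\s matches whitespace characters (spaces, tabs, etc.).
Text: 'hat bag dig'
This text has 3 words separated by spaces.
Number of spaces = number of words - 1 = 3 - 1 = 2

2


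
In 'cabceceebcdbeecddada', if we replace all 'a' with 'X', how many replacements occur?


re.sub('a', 'X', text) replaces every occurrence of 'a' with 'X'.
Text: 'cabceceebcdbeecddada'
Scanning for 'a':
  pos 1: 'a' -> replacement #1
  pos 17: 'a' -> replacement #2
  pos 19: 'a' -> replacement #3
Total replacements: 3

3


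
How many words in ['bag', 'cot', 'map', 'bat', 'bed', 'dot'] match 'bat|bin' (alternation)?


Alternation 'bat|bin' matches either 'bat' or 'bin'.
Checking each word:
  'bag' -> no
  'cot' -> no
  'map' -> no
  'bat' -> MATCH
  'bed' -> no
  'dot' -> no
Matches: ['bat']
Count: 1

1


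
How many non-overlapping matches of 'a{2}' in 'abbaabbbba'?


Pattern 'a{2}' matches exactly 2 consecutive a's (greedy, non-overlapping).
String: 'abbaabbbba'
Scanning for runs of a's:
  Run at pos 0: 'a' (length 1) -> 0 match(es)
  Run at pos 3: 'aa' (length 2) -> 1 match(es)
  Run at pos 9: 'a' (length 1) -> 0 match(es)
Matches found: ['aa']
Total: 1

1


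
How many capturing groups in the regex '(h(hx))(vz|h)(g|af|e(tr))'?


To count capturing groups, count each '(' that starts a group.
Pattern: '(h(hx))(vz|h)(g|af|e(tr))'
Walking through the pattern:
  Position 0: '(' -> group #1
  Position 2: '(' -> group #2
  Position 7: '(' -> group #3
  Position 13: '(' -> group #4
  Position 20: '(' -> group #5
Total capturing groups: 5

5


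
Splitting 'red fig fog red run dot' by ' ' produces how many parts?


Splitting by ' ' breaks the string at each occurrence of the separator.
Text: 'red fig fog red run dot'
Parts after split:
  Part 1: 'red'
  Part 2: 'fig'
  Part 3: 'fog'
  Part 4: 'red'
  Part 5: 'run'
  Part 6: 'dot'
Total parts: 6

6


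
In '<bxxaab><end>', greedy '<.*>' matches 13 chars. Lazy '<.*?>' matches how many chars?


Greedy '<.*>' tries to match as MUCH as possible.
Lazy '<.*?>' tries to match as LITTLE as possible.

String: '<bxxaab><end>'
Greedy '<.*>' starts at first '<' and extends to the LAST '>': '<bxxaab><end>' (13 chars)
Lazy '<.*?>' starts at first '<' and stops at the FIRST '>': '<bxxaab>' (8 chars)

8


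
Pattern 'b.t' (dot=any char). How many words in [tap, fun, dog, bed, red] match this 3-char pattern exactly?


Pattern 'b.t' means: starts with 'b', any single char, ends with 't'.
Checking each word (must be exactly 3 chars):
  'tap' (len=3): no
  'fun' (len=3): no
  'dog' (len=3): no
  'bed' (len=3): no
  'red' (len=3): no
Matching words: []
Total: 0

0


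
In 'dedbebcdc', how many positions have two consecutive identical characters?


Looking for consecutive identical characters in 'dedbebcdc':
  pos 0-1: 'd' vs 'e' -> different
  pos 1-2: 'e' vs 'd' -> different
  pos 2-3: 'd' vs 'b' -> different
  pos 3-4: 'b' vs 'e' -> different
  pos 4-5: 'e' vs 'b' -> different
  pos 5-6: 'b' vs 'c' -> different
  pos 6-7: 'c' vs 'd' -> different
  pos 7-8: 'd' vs 'c' -> different
Consecutive identical pairs: []
Count: 0

0


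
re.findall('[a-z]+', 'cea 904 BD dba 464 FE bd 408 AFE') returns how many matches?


Pattern '[a-z]+' finds one or more lowercase letters.
Text: 'cea 904 BD dba 464 FE bd 408 AFE'
Scanning for matches:
  Match 1: 'cea'
  Match 2: 'dba'
  Match 3: 'bd'
Total matches: 3

3


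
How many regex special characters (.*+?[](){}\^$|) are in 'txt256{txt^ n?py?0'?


Regex special characters are: . * + ? [ ] ( ) { } \ ^ $ |
Scanning 'txt256{txt^ n?py?0':
  pos 6: '{' -> SPECIAL
  pos 10: '^' -> SPECIAL
  pos 13: '?' -> SPECIAL
  pos 16: '?' -> SPECIAL
Special chars found: ['{', '^', '?', '?']
Total: 4

4


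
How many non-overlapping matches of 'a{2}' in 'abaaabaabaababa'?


Pattern 'a{2}' matches exactly 2 consecutive a's (greedy, non-overlapping).
String: 'abaaabaabaababa'
Scanning for runs of a's:
  Run at pos 0: 'a' (length 1) -> 0 match(es)
  Run at pos 2: 'aaa' (length 3) -> 1 match(es)
  Run at pos 6: 'aa' (length 2) -> 1 match(es)
  Run at pos 9: 'aa' (length 2) -> 1 match(es)
  Run at pos 12: 'a' (length 1) -> 0 match(es)
  Run at pos 14: 'a' (length 1) -> 0 match(es)
Matches found: ['aa', 'aa', 'aa']
Total: 3

3


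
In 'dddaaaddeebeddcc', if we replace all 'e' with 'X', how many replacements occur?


re.sub('e', 'X', text) replaces every occurrence of 'e' with 'X'.
Text: 'dddaaaddeebeddcc'
Scanning for 'e':
  pos 8: 'e' -> replacement #1
  pos 9: 'e' -> replacement #2
  pos 11: 'e' -> replacement #3
Total replacements: 3

3


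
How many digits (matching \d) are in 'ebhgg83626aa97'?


\d matches any digit 0-9.
Scanning 'ebhgg83626aa97':
  pos 5: '8' -> DIGIT
  pos 6: '3' -> DIGIT
  pos 7: '6' -> DIGIT
  pos 8: '2' -> DIGIT
  pos 9: '6' -> DIGIT
  pos 12: '9' -> DIGIT
  pos 13: '7' -> DIGIT
Digits found: ['8', '3', '6', '2', '6', '9', '7']
Total: 7

7


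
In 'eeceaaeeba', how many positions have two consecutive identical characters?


Looking for consecutive identical characters in 'eeceaaeeba':
  pos 0-1: 'e' vs 'e' -> MATCH ('ee')
  pos 1-2: 'e' vs 'c' -> different
  pos 2-3: 'c' vs 'e' -> different
  pos 3-4: 'e' vs 'a' -> different
  pos 4-5: 'a' vs 'a' -> MATCH ('aa')
  pos 5-6: 'a' vs 'e' -> different
  pos 6-7: 'e' vs 'e' -> MATCH ('ee')
  pos 7-8: 'e' vs 'b' -> different
  pos 8-9: 'b' vs 'a' -> different
Consecutive identical pairs: ['ee', 'aa', 'ee']
Count: 3

3


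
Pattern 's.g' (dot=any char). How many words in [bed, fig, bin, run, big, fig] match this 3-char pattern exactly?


Pattern 's.g' means: starts with 's', any single char, ends with 'g'.
Checking each word (must be exactly 3 chars):
  'bed' (len=3): no
  'fig' (len=3): no
  'bin' (len=3): no
  'run' (len=3): no
  'big' (len=3): no
  'fig' (len=3): no
Matching words: []
Total: 0

0


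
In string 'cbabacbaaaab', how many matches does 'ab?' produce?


Pattern 'ab?' matches 'a' optionally followed by 'b'.
String: 'cbabacbaaaab'
Scanning left to right for 'a' then checking next char:
  Match 1: 'ab' (a followed by b)
  Match 2: 'a' (a not followed by b)
  Match 3: 'a' (a not followed by b)
  Match 4: 'a' (a not followed by b)
  Match 5: 'a' (a not followed by b)
  Match 6: 'ab' (a followed by b)
Total matches: 6

6


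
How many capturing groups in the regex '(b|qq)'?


To count capturing groups, count each '(' that starts a group.
Pattern: '(b|qq)'
Walking through the pattern:
  Position 0: '(' -> group #1
Total capturing groups: 1

1


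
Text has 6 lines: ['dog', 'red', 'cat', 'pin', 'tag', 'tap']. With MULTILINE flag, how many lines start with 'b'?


With MULTILINE flag, ^ matches the start of each line.
Lines: ['dog', 'red', 'cat', 'pin', 'tag', 'tap']
Checking which lines start with 'b':
  Line 1: 'dog' -> no
  Line 2: 'red' -> no
  Line 3: 'cat' -> no
  Line 4: 'pin' -> no
  Line 5: 'tag' -> no
  Line 6: 'tap' -> no
Matching lines: []
Count: 0

0


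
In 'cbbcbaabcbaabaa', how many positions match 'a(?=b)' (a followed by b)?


Lookahead 'a(?=b)' matches 'a' only when followed by 'b'.
String: 'cbbcbaabcbaabaa'
Checking each position where char is 'a':
  pos 5: 'a' -> no (next='a')
  pos 6: 'a' -> MATCH (next='b')
  pos 10: 'a' -> no (next='a')
  pos 11: 'a' -> MATCH (next='b')
  pos 13: 'a' -> no (next='a')
Matching positions: [6, 11]
Count: 2

2


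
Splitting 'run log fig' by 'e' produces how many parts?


Splitting by 'e' breaks the string at each occurrence of the separator.
Text: 'run log fig'
Parts after split:
  Part 1: 'run log fig'
Total parts: 1

1


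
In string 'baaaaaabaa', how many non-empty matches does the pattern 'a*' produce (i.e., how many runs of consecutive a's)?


Pattern 'a*' matches zero or more a's. We want non-empty runs of consecutive a's.
String: 'baaaaaabaa'
Walking through the string to find runs of a's:
  Run 1: positions 1-6 -> 'aaaaaa'
  Run 2: positions 8-9 -> 'aa'
Non-empty runs found: ['aaaaaa', 'aa']
Count: 2

2


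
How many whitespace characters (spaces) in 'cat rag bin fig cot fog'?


\s matches whitespace characters (spaces, tabs, etc.).
Text: 'cat rag bin fig cot fog'
This text has 6 words separated by spaces.
Number of spaces = number of words - 1 = 6 - 1 = 5

5


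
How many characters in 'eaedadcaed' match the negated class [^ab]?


Negated class [^ab] matches any char NOT in {a, b}
Scanning 'eaedadcaed':
  pos 0: 'e' -> MATCH
  pos 1: 'a' -> no (excluded)
  pos 2: 'e' -> MATCH
  pos 3: 'd' -> MATCH
  pos 4: 'a' -> no (excluded)
  pos 5: 'd' -> MATCH
  pos 6: 'c' -> MATCH
  pos 7: 'a' -> no (excluded)
  pos 8: 'e' -> MATCH
  pos 9: 'd' -> MATCH
Total matches: 7

7


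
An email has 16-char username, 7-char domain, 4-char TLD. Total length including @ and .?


An email address has format: username@domain.tld
Username length: 16
'@' character: 1
Domain length: 7
'.' character: 1
TLD length: 4
Total = 16 + 1 + 7 + 1 + 4 = 29

29


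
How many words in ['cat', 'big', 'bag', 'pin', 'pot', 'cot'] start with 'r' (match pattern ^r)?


Pattern ^r anchors to start of word. Check which words begin with 'r':
  'cat' -> no
  'big' -> no
  'bag' -> no
  'pin' -> no
  'pot' -> no
  'cot' -> no
Matching words: []
Count: 0

0


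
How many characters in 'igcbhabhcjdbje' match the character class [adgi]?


Character class [adgi] matches any of: {a, d, g, i}
Scanning string 'igcbhabhcjdbje' character by character:
  pos 0: 'i' -> MATCH
  pos 1: 'g' -> MATCH
  pos 2: 'c' -> no
  pos 3: 'b' -> no
  pos 4: 'h' -> no
  pos 5: 'a' -> MATCH
  pos 6: 'b' -> no
  pos 7: 'h' -> no
  pos 8: 'c' -> no
  pos 9: 'j' -> no
  pos 10: 'd' -> MATCH
  pos 11: 'b' -> no
  pos 12: 'j' -> no
  pos 13: 'e' -> no
Total matches: 4

4


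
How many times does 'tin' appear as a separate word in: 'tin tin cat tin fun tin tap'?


Scanning each word for exact match 'tin':
  Word 1: 'tin' -> MATCH
  Word 2: 'tin' -> MATCH
  Word 3: 'cat' -> no
  Word 4: 'tin' -> MATCH
  Word 5: 'fun' -> no
  Word 6: 'tin' -> MATCH
  Word 7: 'tap' -> no
Total matches: 4

4


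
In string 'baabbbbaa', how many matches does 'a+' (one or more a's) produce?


Pattern 'a+' matches one or more consecutive a's.
String: 'baabbbbaa'
Scanning for runs of a:
  Match 1: 'aa' (length 2)
  Match 2: 'aa' (length 2)
Total matches: 2

2


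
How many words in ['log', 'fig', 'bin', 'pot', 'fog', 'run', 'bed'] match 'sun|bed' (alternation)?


Alternation 'sun|bed' matches either 'sun' or 'bed'.
Checking each word:
  'log' -> no
  'fig' -> no
  'bin' -> no
  'pot' -> no
  'fog' -> no
  'run' -> no
  'bed' -> MATCH
Matches: ['bed']
Count: 1

1


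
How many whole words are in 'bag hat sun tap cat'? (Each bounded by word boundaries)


Word boundaries (\b) mark the start/end of each word.
Text: 'bag hat sun tap cat'
Splitting by whitespace:
  Word 1: 'bag'
  Word 2: 'hat'
  Word 3: 'sun'
  Word 4: 'tap'
  Word 5: 'cat'
Total whole words: 5

5


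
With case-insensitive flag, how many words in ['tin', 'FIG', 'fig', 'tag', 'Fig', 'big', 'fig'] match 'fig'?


Case-insensitive matching: compare each word's lowercase form to 'fig'.
  'tin' -> lower='tin' -> no
  'FIG' -> lower='fig' -> MATCH
  'fig' -> lower='fig' -> MATCH
  'tag' -> lower='tag' -> no
  'Fig' -> lower='fig' -> MATCH
  'big' -> lower='big' -> no
  'fig' -> lower='fig' -> MATCH
Matches: ['FIG', 'fig', 'Fig', 'fig']
Count: 4

4


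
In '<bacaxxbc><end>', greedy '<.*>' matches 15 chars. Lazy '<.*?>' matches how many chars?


Greedy '<.*>' tries to match as MUCH as possible.
Lazy '<.*?>' tries to match as LITTLE as possible.

String: '<bacaxxbc><end>'
Greedy '<.*>' starts at first '<' and extends to the LAST '>': '<bacaxxbc><end>' (15 chars)
Lazy '<.*?>' starts at first '<' and stops at the FIRST '>': '<bacaxxbc>' (10 chars)

10


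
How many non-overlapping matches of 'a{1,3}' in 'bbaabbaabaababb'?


Pattern 'a{1,3}' matches between 1 and 3 consecutive a's (greedy).
String: 'bbaabbaabaababb'
Finding runs of a's and applying greedy matching:
  Run at pos 2: 'aa' (length 2)
  Run at pos 6: 'aa' (length 2)
  Run at pos 9: 'aa' (length 2)
  Run at pos 12: 'a' (length 1)
Matches: ['aa', 'aa', 'aa', 'a']
Count: 4

4


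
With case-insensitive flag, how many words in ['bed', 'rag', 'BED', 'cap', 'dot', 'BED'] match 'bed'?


Case-insensitive matching: compare each word's lowercase form to 'bed'.
  'bed' -> lower='bed' -> MATCH
  'rag' -> lower='rag' -> no
  'BED' -> lower='bed' -> MATCH
  'cap' -> lower='cap' -> no
  'dot' -> lower='dot' -> no
  'BED' -> lower='bed' -> MATCH
Matches: ['bed', 'BED', 'BED']
Count: 3

3


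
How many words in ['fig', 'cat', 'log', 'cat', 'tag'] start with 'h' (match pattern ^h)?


Pattern ^h anchors to start of word. Check which words begin with 'h':
  'fig' -> no
  'cat' -> no
  'log' -> no
  'cat' -> no
  'tag' -> no
Matching words: []
Count: 0

0


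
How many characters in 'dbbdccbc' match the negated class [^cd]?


Negated class [^cd] matches any char NOT in {c, d}
Scanning 'dbbdccbc':
  pos 0: 'd' -> no (excluded)
  pos 1: 'b' -> MATCH
  pos 2: 'b' -> MATCH
  pos 3: 'd' -> no (excluded)
  pos 4: 'c' -> no (excluded)
  pos 5: 'c' -> no (excluded)
  pos 6: 'b' -> MATCH
  pos 7: 'c' -> no (excluded)
Total matches: 3

3


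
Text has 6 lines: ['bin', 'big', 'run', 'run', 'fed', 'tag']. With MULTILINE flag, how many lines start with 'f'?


With MULTILINE flag, ^ matches the start of each line.
Lines: ['bin', 'big', 'run', 'run', 'fed', 'tag']
Checking which lines start with 'f':
  Line 1: 'bin' -> no
  Line 2: 'big' -> no
  Line 3: 'run' -> no
  Line 4: 'run' -> no
  Line 5: 'fed' -> MATCH
  Line 6: 'tag' -> no
Matching lines: ['fed']
Count: 1

1


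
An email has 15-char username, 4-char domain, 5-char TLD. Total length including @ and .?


An email address has format: username@domain.tld
Username length: 15
'@' character: 1
Domain length: 4
'.' character: 1
TLD length: 5
Total = 15 + 1 + 4 + 1 + 5 = 26

26


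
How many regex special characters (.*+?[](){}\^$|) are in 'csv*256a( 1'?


Regex special characters are: . * + ? [ ] ( ) { } \ ^ $ |
Scanning 'csv*256a( 1':
  pos 3: '*' -> SPECIAL
  pos 8: '(' -> SPECIAL
Special chars found: ['*', '(']
Total: 2

2


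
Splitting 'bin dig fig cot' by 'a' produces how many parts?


Splitting by 'a' breaks the string at each occurrence of the separator.
Text: 'bin dig fig cot'
Parts after split:
  Part 1: 'bin dig fig cot'
Total parts: 1

1


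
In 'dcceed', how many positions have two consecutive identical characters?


Looking for consecutive identical characters in 'dcceed':
  pos 0-1: 'd' vs 'c' -> different
  pos 1-2: 'c' vs 'c' -> MATCH ('cc')
  pos 2-3: 'c' vs 'e' -> different
  pos 3-4: 'e' vs 'e' -> MATCH ('ee')
  pos 4-5: 'e' vs 'd' -> different
Consecutive identical pairs: ['cc', 'ee']
Count: 2

2


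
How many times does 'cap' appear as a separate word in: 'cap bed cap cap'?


Scanning each word for exact match 'cap':
  Word 1: 'cap' -> MATCH
  Word 2: 'bed' -> no
  Word 3: 'cap' -> MATCH
  Word 4: 'cap' -> MATCH
Total matches: 3

3


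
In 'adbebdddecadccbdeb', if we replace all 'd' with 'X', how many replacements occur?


re.sub('d', 'X', text) replaces every occurrence of 'd' with 'X'.
Text: 'adbebdddecadccbdeb'
Scanning for 'd':
  pos 1: 'd' -> replacement #1
  pos 5: 'd' -> replacement #2
  pos 6: 'd' -> replacement #3
  pos 7: 'd' -> replacement #4
  pos 11: 'd' -> replacement #5
  pos 15: 'd' -> replacement #6
Total replacements: 6

6


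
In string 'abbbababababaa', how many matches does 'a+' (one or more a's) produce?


Pattern 'a+' matches one or more consecutive a's.
String: 'abbbababababaa'
Scanning for runs of a:
  Match 1: 'a' (length 1)
  Match 2: 'a' (length 1)
  Match 3: 'a' (length 1)
  Match 4: 'a' (length 1)
  Match 5: 'a' (length 1)
  Match 6: 'aa' (length 2)
Total matches: 6

6


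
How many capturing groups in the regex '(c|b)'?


To count capturing groups, count each '(' that starts a group.
Pattern: '(c|b)'
Walking through the pattern:
  Position 0: '(' -> group #1
Total capturing groups: 1

1


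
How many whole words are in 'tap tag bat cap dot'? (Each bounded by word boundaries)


Word boundaries (\b) mark the start/end of each word.
Text: 'tap tag bat cap dot'
Splitting by whitespace:
  Word 1: 'tap'
  Word 2: 'tag'
  Word 3: 'bat'
  Word 4: 'cap'
  Word 5: 'dot'
Total whole words: 5

5


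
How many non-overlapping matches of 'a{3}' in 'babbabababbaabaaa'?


Pattern 'a{3}' matches exactly 3 consecutive a's (greedy, non-overlapping).
String: 'babbabababbaabaaa'
Scanning for runs of a's:
  Run at pos 1: 'a' (length 1) -> 0 match(es)
  Run at pos 4: 'a' (length 1) -> 0 match(es)
  Run at pos 6: 'a' (length 1) -> 0 match(es)
  Run at pos 8: 'a' (length 1) -> 0 match(es)
  Run at pos 11: 'aa' (length 2) -> 0 match(es)
  Run at pos 14: 'aaa' (length 3) -> 1 match(es)
Matches found: ['aaa']
Total: 1

1


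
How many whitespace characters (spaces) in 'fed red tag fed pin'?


\s matches whitespace characters (spaces, tabs, etc.).
Text: 'fed red tag fed pin'
This text has 5 words separated by spaces.
Number of spaces = number of words - 1 = 5 - 1 = 4

4


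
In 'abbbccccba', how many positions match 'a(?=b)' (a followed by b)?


Lookahead 'a(?=b)' matches 'a' only when followed by 'b'.
String: 'abbbccccba'
Checking each position where char is 'a':
  pos 0: 'a' -> MATCH (next='b')
Matching positions: [0]
Count: 1

1


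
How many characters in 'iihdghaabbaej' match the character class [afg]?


Character class [afg] matches any of: {a, f, g}
Scanning string 'iihdghaabbaej' character by character:
  pos 0: 'i' -> no
  pos 1: 'i' -> no
  pos 2: 'h' -> no
  pos 3: 'd' -> no
  pos 4: 'g' -> MATCH
  pos 5: 'h' -> no
  pos 6: 'a' -> MATCH
  pos 7: 'a' -> MATCH
  pos 8: 'b' -> no
  pos 9: 'b' -> no
  pos 10: 'a' -> MATCH
  pos 11: 'e' -> no
  pos 12: 'j' -> no
Total matches: 4

4


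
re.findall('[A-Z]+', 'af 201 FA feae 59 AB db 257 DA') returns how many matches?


Pattern '[A-Z]+' finds one or more uppercase letters.
Text: 'af 201 FA feae 59 AB db 257 DA'
Scanning for matches:
  Match 1: 'FA'
  Match 2: 'AB'
  Match 3: 'DA'
Total matches: 3

3


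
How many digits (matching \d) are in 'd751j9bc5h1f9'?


\d matches any digit 0-9.
Scanning 'd751j9bc5h1f9':
  pos 1: '7' -> DIGIT
  pos 2: '5' -> DIGIT
  pos 3: '1' -> DIGIT
  pos 5: '9' -> DIGIT
  pos 8: '5' -> DIGIT
  pos 10: '1' -> DIGIT
  pos 12: '9' -> DIGIT
Digits found: ['7', '5', '1', '9', '5', '1', '9']
Total: 7

7


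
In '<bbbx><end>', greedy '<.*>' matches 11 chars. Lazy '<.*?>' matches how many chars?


Greedy '<.*>' tries to match as MUCH as possible.
Lazy '<.*?>' tries to match as LITTLE as possible.

String: '<bbbx><end>'
Greedy '<.*>' starts at first '<' and extends to the LAST '>': '<bbbx><end>' (11 chars)
Lazy '<.*?>' starts at first '<' and stops at the FIRST '>': '<bbbx>' (6 chars)

6


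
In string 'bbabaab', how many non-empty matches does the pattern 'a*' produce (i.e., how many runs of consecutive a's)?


Pattern 'a*' matches zero or more a's. We want non-empty runs of consecutive a's.
String: 'bbabaab'
Walking through the string to find runs of a's:
  Run 1: positions 2-2 -> 'a'
  Run 2: positions 4-5 -> 'aa'
Non-empty runs found: ['a', 'aa']
Count: 2

2


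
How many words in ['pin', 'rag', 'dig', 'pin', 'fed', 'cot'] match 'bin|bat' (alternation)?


Alternation 'bin|bat' matches either 'bin' or 'bat'.
Checking each word:
  'pin' -> no
  'rag' -> no
  'dig' -> no
  'pin' -> no
  'fed' -> no
  'cot' -> no
Matches: []
Count: 0

0


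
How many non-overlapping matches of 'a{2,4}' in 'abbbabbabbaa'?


Pattern 'a{2,4}' matches between 2 and 4 consecutive a's (greedy).
String: 'abbbabbabbaa'
Finding runs of a's and applying greedy matching:
  Run at pos 0: 'a' (length 1)
  Run at pos 4: 'a' (length 1)
  Run at pos 7: 'a' (length 1)
  Run at pos 10: 'aa' (length 2)
Matches: ['aa']
Count: 1

1


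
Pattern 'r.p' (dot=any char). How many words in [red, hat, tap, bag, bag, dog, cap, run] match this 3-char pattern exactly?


Pattern 'r.p' means: starts with 'r', any single char, ends with 'p'.
Checking each word (must be exactly 3 chars):
  'red' (len=3): no
  'hat' (len=3): no
  'tap' (len=3): no
  'bag' (len=3): no
  'bag' (len=3): no
  'dog' (len=3): no
  'cap' (len=3): no
  'run' (len=3): no
Matching words: []
Total: 0

0


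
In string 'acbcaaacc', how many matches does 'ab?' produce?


Pattern 'ab?' matches 'a' optionally followed by 'b'.
String: 'acbcaaacc'
Scanning left to right for 'a' then checking next char:
  Match 1: 'a' (a not followed by b)
  Match 2: 'a' (a not followed by b)
  Match 3: 'a' (a not followed by b)
  Match 4: 'a' (a not followed by b)
Total matches: 4

4


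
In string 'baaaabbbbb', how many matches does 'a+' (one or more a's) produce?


Pattern 'a+' matches one or more consecutive a's.
String: 'baaaabbbbb'
Scanning for runs of a:
  Match 1: 'aaaa' (length 4)
Total matches: 1

1


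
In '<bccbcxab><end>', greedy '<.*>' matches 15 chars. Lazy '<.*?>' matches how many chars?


Greedy '<.*>' tries to match as MUCH as possible.
Lazy '<.*?>' tries to match as LITTLE as possible.

String: '<bccbcxab><end>'
Greedy '<.*>' starts at first '<' and extends to the LAST '>': '<bccbcxab><end>' (15 chars)
Lazy '<.*?>' starts at first '<' and stops at the FIRST '>': '<bccbcxab>' (10 chars)

10


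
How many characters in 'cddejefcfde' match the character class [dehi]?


Character class [dehi] matches any of: {d, e, h, i}
Scanning string 'cddejefcfde' character by character:
  pos 0: 'c' -> no
  pos 1: 'd' -> MATCH
  pos 2: 'd' -> MATCH
  pos 3: 'e' -> MATCH
  pos 4: 'j' -> no
  pos 5: 'e' -> MATCH
  pos 6: 'f' -> no
  pos 7: 'c' -> no
  pos 8: 'f' -> no
  pos 9: 'd' -> MATCH
  pos 10: 'e' -> MATCH
Total matches: 6

6


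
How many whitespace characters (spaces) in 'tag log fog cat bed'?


\s matches whitespace characters (spaces, tabs, etc.).
Text: 'tag log fog cat bed'
This text has 5 words separated by spaces.
Number of spaces = number of words - 1 = 5 - 1 = 4

4


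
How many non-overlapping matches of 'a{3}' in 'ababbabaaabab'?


Pattern 'a{3}' matches exactly 3 consecutive a's (greedy, non-overlapping).
String: 'ababbabaaabab'
Scanning for runs of a's:
  Run at pos 0: 'a' (length 1) -> 0 match(es)
  Run at pos 2: 'a' (length 1) -> 0 match(es)
  Run at pos 5: 'a' (length 1) -> 0 match(es)
  Run at pos 7: 'aaa' (length 3) -> 1 match(es)
  Run at pos 11: 'a' (length 1) -> 0 match(es)
Matches found: ['aaa']
Total: 1

1


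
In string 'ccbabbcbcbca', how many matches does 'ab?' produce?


Pattern 'ab?' matches 'a' optionally followed by 'b'.
String: 'ccbabbcbcbca'
Scanning left to right for 'a' then checking next char:
  Match 1: 'ab' (a followed by b)
  Match 2: 'a' (a not followed by b)
Total matches: 2

2


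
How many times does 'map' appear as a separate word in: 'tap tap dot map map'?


Scanning each word for exact match 'map':
  Word 1: 'tap' -> no
  Word 2: 'tap' -> no
  Word 3: 'dot' -> no
  Word 4: 'map' -> MATCH
  Word 5: 'map' -> MATCH
Total matches: 2

2


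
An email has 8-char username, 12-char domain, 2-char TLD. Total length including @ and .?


An email address has format: username@domain.tld
Username length: 8
'@' character: 1
Domain length: 12
'.' character: 1
TLD length: 2
Total = 8 + 1 + 12 + 1 + 2 = 24

24


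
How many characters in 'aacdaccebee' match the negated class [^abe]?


Negated class [^abe] matches any char NOT in {a, b, e}
Scanning 'aacdaccebee':
  pos 0: 'a' -> no (excluded)
  pos 1: 'a' -> no (excluded)
  pos 2: 'c' -> MATCH
  pos 3: 'd' -> MATCH
  pos 4: 'a' -> no (excluded)
  pos 5: 'c' -> MATCH
  pos 6: 'c' -> MATCH
  pos 7: 'e' -> no (excluded)
  pos 8: 'b' -> no (excluded)
  pos 9: 'e' -> no (excluded)
  pos 10: 'e' -> no (excluded)
Total matches: 4

4


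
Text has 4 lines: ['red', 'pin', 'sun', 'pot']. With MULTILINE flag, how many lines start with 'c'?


With MULTILINE flag, ^ matches the start of each line.
Lines: ['red', 'pin', 'sun', 'pot']
Checking which lines start with 'c':
  Line 1: 'red' -> no
  Line 2: 'pin' -> no
  Line 3: 'sun' -> no
  Line 4: 'pot' -> no
Matching lines: []
Count: 0

0


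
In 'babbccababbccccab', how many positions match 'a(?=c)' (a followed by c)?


Lookahead 'a(?=c)' matches 'a' only when followed by 'c'.
String: 'babbccababbccccab'
Checking each position where char is 'a':
  pos 1: 'a' -> no (next='b')
  pos 6: 'a' -> no (next='b')
  pos 8: 'a' -> no (next='b')
  pos 15: 'a' -> no (next='b')
Matching positions: []
Count: 0

0


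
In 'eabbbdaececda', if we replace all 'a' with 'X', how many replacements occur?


re.sub('a', 'X', text) replaces every occurrence of 'a' with 'X'.
Text: 'eabbbdaececda'
Scanning for 'a':
  pos 1: 'a' -> replacement #1
  pos 6: 'a' -> replacement #2
  pos 12: 'a' -> replacement #3
Total replacements: 3

3


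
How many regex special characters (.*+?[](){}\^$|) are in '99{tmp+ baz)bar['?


Regex special characters are: . * + ? [ ] ( ) { } \ ^ $ |
Scanning '99{tmp+ baz)bar[':
  pos 2: '{' -> SPECIAL
  pos 6: '+' -> SPECIAL
  pos 11: ')' -> SPECIAL
  pos 15: '[' -> SPECIAL
Special chars found: ['{', '+', ')', '[']
Total: 4

4


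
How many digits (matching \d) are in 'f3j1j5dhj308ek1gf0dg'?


\d matches any digit 0-9.
Scanning 'f3j1j5dhj308ek1gf0dg':
  pos 1: '3' -> DIGIT
  pos 3: '1' -> DIGIT
  pos 5: '5' -> DIGIT
  pos 9: '3' -> DIGIT
  pos 10: '0' -> DIGIT
  pos 11: '8' -> DIGIT
  pos 14: '1' -> DIGIT
  pos 17: '0' -> DIGIT
Digits found: ['3', '1', '5', '3', '0', '8', '1', '0']
Total: 8

8


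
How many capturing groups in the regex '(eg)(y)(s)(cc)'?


To count capturing groups, count each '(' that starts a group.
Pattern: '(eg)(y)(s)(cc)'
Walking through the pattern:
  Position 0: '(' -> group #1
  Position 4: '(' -> group #2
  Position 7: '(' -> group #3
  Position 10: '(' -> group #4
Total capturing groups: 4

4


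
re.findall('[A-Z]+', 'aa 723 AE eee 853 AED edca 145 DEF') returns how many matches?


Pattern '[A-Z]+' finds one or more uppercase letters.
Text: 'aa 723 AE eee 853 AED edca 145 DEF'
Scanning for matches:
  Match 1: 'AE'
  Match 2: 'AED'
  Match 3: 'DEF'
Total matches: 3

3


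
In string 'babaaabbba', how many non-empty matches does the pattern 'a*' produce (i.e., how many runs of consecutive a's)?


Pattern 'a*' matches zero or more a's. We want non-empty runs of consecutive a's.
String: 'babaaabbba'
Walking through the string to find runs of a's:
  Run 1: positions 1-1 -> 'a'
  Run 2: positions 3-5 -> 'aaa'
  Run 3: positions 9-9 -> 'a'
Non-empty runs found: ['a', 'aaa', 'a']
Count: 3

3


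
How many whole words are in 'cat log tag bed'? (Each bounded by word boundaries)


Word boundaries (\b) mark the start/end of each word.
Text: 'cat log tag bed'
Splitting by whitespace:
  Word 1: 'cat'
  Word 2: 'log'
  Word 3: 'tag'
  Word 4: 'bed'
Total whole words: 4

4


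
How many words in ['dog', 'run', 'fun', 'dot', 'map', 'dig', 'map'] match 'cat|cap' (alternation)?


Alternation 'cat|cap' matches either 'cat' or 'cap'.
Checking each word:
  'dog' -> no
  'run' -> no
  'fun' -> no
  'dot' -> no
  'map' -> no
  'dig' -> no
  'map' -> no
Matches: []
Count: 0

0


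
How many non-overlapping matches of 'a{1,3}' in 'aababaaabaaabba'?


Pattern 'a{1,3}' matches between 1 and 3 consecutive a's (greedy).
String: 'aababaaabaaabba'
Finding runs of a's and applying greedy matching:
  Run at pos 0: 'aa' (length 2)
  Run at pos 3: 'a' (length 1)
  Run at pos 5: 'aaa' (length 3)
  Run at pos 9: 'aaa' (length 3)
  Run at pos 14: 'a' (length 1)
Matches: ['aa', 'a', 'aaa', 'aaa', 'a']
Count: 5

5


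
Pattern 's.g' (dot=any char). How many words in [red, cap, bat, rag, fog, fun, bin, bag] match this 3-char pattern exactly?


Pattern 's.g' means: starts with 's', any single char, ends with 'g'.
Checking each word (must be exactly 3 chars):
  'red' (len=3): no
  'cap' (len=3): no
  'bat' (len=3): no
  'rag' (len=3): no
  'fog' (len=3): no
  'fun' (len=3): no
  'bin' (len=3): no
  'bag' (len=3): no
Matching words: []
Total: 0

0


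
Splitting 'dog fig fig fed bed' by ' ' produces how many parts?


Splitting by ' ' breaks the string at each occurrence of the separator.
Text: 'dog fig fig fed bed'
Parts after split:
  Part 1: 'dog'
  Part 2: 'fig'
  Part 3: 'fig'
  Part 4: 'fed'
  Part 5: 'bed'
Total parts: 5

5


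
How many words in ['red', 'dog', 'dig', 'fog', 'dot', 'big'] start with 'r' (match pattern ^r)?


Pattern ^r anchors to start of word. Check which words begin with 'r':
  'red' -> MATCH (starts with 'r')
  'dog' -> no
  'dig' -> no
  'fog' -> no
  'dot' -> no
  'big' -> no
Matching words: ['red']
Count: 1

1


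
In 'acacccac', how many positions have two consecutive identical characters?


Looking for consecutive identical characters in 'acacccac':
  pos 0-1: 'a' vs 'c' -> different
  pos 1-2: 'c' vs 'a' -> different
  pos 2-3: 'a' vs 'c' -> different
  pos 3-4: 'c' vs 'c' -> MATCH ('cc')
  pos 4-5: 'c' vs 'c' -> MATCH ('cc')
  pos 5-6: 'c' vs 'a' -> different
  pos 6-7: 'a' vs 'c' -> different
Consecutive identical pairs: ['cc', 'cc']
Count: 2

2


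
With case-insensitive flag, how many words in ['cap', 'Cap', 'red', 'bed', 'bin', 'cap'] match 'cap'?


Case-insensitive matching: compare each word's lowercase form to 'cap'.
  'cap' -> lower='cap' -> MATCH
  'Cap' -> lower='cap' -> MATCH
  'red' -> lower='red' -> no
  'bed' -> lower='bed' -> no
  'bin' -> lower='bin' -> no
  'cap' -> lower='cap' -> MATCH
Matches: ['cap', 'Cap', 'cap']
Count: 3

3


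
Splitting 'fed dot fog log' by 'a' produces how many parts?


Splitting by 'a' breaks the string at each occurrence of the separator.
Text: 'fed dot fog log'
Parts after split:
  Part 1: 'fed dot fog log'
Total parts: 1

1


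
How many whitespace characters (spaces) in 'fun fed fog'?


\s matches whitespace characters (spaces, tabs, etc.).
Text: 'fun fed fog'
This text has 3 words separated by spaces.
Number of spaces = number of words - 1 = 3 - 1 = 2

2


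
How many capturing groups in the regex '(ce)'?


To count capturing groups, count each '(' that starts a group.
Pattern: '(ce)'
Walking through the pattern:
  Position 0: '(' -> group #1
Total capturing groups: 1

1


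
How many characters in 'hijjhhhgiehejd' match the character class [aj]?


Character class [aj] matches any of: {a, j}
Scanning string 'hijjhhhgiehejd' character by character:
  pos 0: 'h' -> no
  pos 1: 'i' -> no
  pos 2: 'j' -> MATCH
  pos 3: 'j' -> MATCH
  pos 4: 'h' -> no
  pos 5: 'h' -> no
  pos 6: 'h' -> no
  pos 7: 'g' -> no
  pos 8: 'i' -> no
  pos 9: 'e' -> no
  pos 10: 'h' -> no
  pos 11: 'e' -> no
  pos 12: 'j' -> MATCH
  pos 13: 'd' -> no
Total matches: 3

3


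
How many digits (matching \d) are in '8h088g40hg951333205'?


\d matches any digit 0-9.
Scanning '8h088g40hg951333205':
  pos 0: '8' -> DIGIT
  pos 2: '0' -> DIGIT
  pos 3: '8' -> DIGIT
  pos 4: '8' -> DIGIT
  pos 6: '4' -> DIGIT
  pos 7: '0' -> DIGIT
  pos 10: '9' -> DIGIT
  pos 11: '5' -> DIGIT
  pos 12: '1' -> DIGIT
  pos 13: '3' -> DIGIT
  pos 14: '3' -> DIGIT
  pos 15: '3' -> DIGIT
  pos 16: '2' -> DIGIT
  pos 17: '0' -> DIGIT
  pos 18: '5' -> DIGIT
Digits found: ['8', '0', '8', '8', '4', '0', '9', '5', '1', '3', '3', '3', '2', '0', '5']
Total: 15

15


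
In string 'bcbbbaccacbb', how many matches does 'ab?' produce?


Pattern 'ab?' matches 'a' optionally followed by 'b'.
String: 'bcbbbaccacbb'
Scanning left to right for 'a' then checking next char:
  Match 1: 'a' (a not followed by b)
  Match 2: 'a' (a not followed by b)
Total matches: 2

2


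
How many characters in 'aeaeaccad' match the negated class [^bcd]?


Negated class [^bcd] matches any char NOT in {b, c, d}
Scanning 'aeaeaccad':
  pos 0: 'a' -> MATCH
  pos 1: 'e' -> MATCH
  pos 2: 'a' -> MATCH
  pos 3: 'e' -> MATCH
  pos 4: 'a' -> MATCH
  pos 5: 'c' -> no (excluded)
  pos 6: 'c' -> no (excluded)
  pos 7: 'a' -> MATCH
  pos 8: 'd' -> no (excluded)
Total matches: 6

6


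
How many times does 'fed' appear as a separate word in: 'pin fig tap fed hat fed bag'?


Scanning each word for exact match 'fed':
  Word 1: 'pin' -> no
  Word 2: 'fig' -> no
  Word 3: 'tap' -> no
  Word 4: 'fed' -> MATCH
  Word 5: 'hat' -> no
  Word 6: 'fed' -> MATCH
  Word 7: 'bag' -> no
Total matches: 2

2


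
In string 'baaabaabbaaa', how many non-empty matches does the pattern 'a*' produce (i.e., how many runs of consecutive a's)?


Pattern 'a*' matches zero or more a's. We want non-empty runs of consecutive a's.
String: 'baaabaabbaaa'
Walking through the string to find runs of a's:
  Run 1: positions 1-3 -> 'aaa'
  Run 2: positions 5-6 -> 'aa'
  Run 3: positions 9-11 -> 'aaa'
Non-empty runs found: ['aaa', 'aa', 'aaa']
Count: 3

3


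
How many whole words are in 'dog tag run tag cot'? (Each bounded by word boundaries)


Word boundaries (\b) mark the start/end of each word.
Text: 'dog tag run tag cot'
Splitting by whitespace:
  Word 1: 'dog'
  Word 2: 'tag'
  Word 3: 'run'
  Word 4: 'tag'
  Word 5: 'cot'
Total whole words: 5

5


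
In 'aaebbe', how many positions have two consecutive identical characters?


Looking for consecutive identical characters in 'aaebbe':
  pos 0-1: 'a' vs 'a' -> MATCH ('aa')
  pos 1-2: 'a' vs 'e' -> different
  pos 2-3: 'e' vs 'b' -> different
  pos 3-4: 'b' vs 'b' -> MATCH ('bb')
  pos 4-5: 'b' vs 'e' -> different
Consecutive identical pairs: ['aa', 'bb']
Count: 2

2


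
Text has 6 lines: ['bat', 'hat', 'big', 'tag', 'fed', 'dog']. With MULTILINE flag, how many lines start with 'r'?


With MULTILINE flag, ^ matches the start of each line.
Lines: ['bat', 'hat', 'big', 'tag', 'fed', 'dog']
Checking which lines start with 'r':
  Line 1: 'bat' -> no
  Line 2: 'hat' -> no
  Line 3: 'big' -> no
  Line 4: 'tag' -> no
  Line 5: 'fed' -> no
  Line 6: 'dog' -> no
Matching lines: []
Count: 0

0


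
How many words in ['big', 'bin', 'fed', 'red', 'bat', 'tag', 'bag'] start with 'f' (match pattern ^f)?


Pattern ^f anchors to start of word. Check which words begin with 'f':
  'big' -> no
  'bin' -> no
  'fed' -> MATCH (starts with 'f')
  'red' -> no
  'bat' -> no
  'tag' -> no
  'bag' -> no
Matching words: ['fed']
Count: 1

1


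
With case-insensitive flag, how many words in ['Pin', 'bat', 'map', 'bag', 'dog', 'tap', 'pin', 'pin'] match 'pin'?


Case-insensitive matching: compare each word's lowercase form to 'pin'.
  'Pin' -> lower='pin' -> MATCH
  'bat' -> lower='bat' -> no
  'map' -> lower='map' -> no
  'bag' -> lower='bag' -> no
  'dog' -> lower='dog' -> no
  'tap' -> lower='tap' -> no
  'pin' -> lower='pin' -> MATCH
  'pin' -> lower='pin' -> MATCH
Matches: ['Pin', 'pin', 'pin']
Count: 3

3


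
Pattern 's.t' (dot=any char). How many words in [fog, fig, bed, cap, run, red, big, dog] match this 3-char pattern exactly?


Pattern 's.t' means: starts with 's', any single char, ends with 't'.
Checking each word (must be exactly 3 chars):
  'fog' (len=3): no
  'fig' (len=3): no
  'bed' (len=3): no
  'cap' (len=3): no
  'run' (len=3): no
  'red' (len=3): no
  'big' (len=3): no
  'dog' (len=3): no
Matching words: []
Total: 0

0


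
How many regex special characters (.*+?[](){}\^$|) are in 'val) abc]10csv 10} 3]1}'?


Regex special characters are: . * + ? [ ] ( ) { } \ ^ $ |
Scanning 'val) abc]10csv 10} 3]1}':
  pos 3: ')' -> SPECIAL
  pos 8: ']' -> SPECIAL
  pos 17: '}' -> SPECIAL
  pos 20: ']' -> SPECIAL
  pos 22: '}' -> SPECIAL
Special chars found: [')', ']', '}', ']', '}']
Total: 5

5


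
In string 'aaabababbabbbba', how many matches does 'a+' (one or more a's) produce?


Pattern 'a+' matches one or more consecutive a's.
String: 'aaabababbabbbba'
Scanning for runs of a:
  Match 1: 'aaa' (length 3)
  Match 2: 'a' (length 1)
  Match 3: 'a' (length 1)
  Match 4: 'a' (length 1)
  Match 5: 'a' (length 1)
Total matches: 5

5


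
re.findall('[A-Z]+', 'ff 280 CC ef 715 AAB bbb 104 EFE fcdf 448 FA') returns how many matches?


Pattern '[A-Z]+' finds one or more uppercase letters.
Text: 'ff 280 CC ef 715 AAB bbb 104 EFE fcdf 448 FA'
Scanning for matches:
  Match 1: 'CC'
  Match 2: 'AAB'
  Match 3: 'EFE'
  Match 4: 'FA'
Total matches: 4

4


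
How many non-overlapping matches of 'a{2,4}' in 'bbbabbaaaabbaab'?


Pattern 'a{2,4}' matches between 2 and 4 consecutive a's (greedy).
String: 'bbbabbaaaabbaab'
Finding runs of a's and applying greedy matching:
  Run at pos 3: 'a' (length 1)
  Run at pos 6: 'aaaa' (length 4)
  Run at pos 12: 'aa' (length 2)
Matches: ['aaaa', 'aa']
Count: 2

2


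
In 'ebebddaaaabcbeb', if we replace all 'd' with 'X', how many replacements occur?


re.sub('d', 'X', text) replaces every occurrence of 'd' with 'X'.
Text: 'ebebddaaaabcbeb'
Scanning for 'd':
  pos 4: 'd' -> replacement #1
  pos 5: 'd' -> replacement #2
Total replacements: 2

2


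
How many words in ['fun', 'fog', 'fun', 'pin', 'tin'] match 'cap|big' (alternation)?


Alternation 'cap|big' matches either 'cap' or 'big'.
Checking each word:
  'fun' -> no
  'fog' -> no
  'fun' -> no
  'pin' -> no
  'tin' -> no
Matches: []
Count: 0

0


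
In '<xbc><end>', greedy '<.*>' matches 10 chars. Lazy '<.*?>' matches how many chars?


Greedy '<.*>' tries to match as MUCH as possible.
Lazy '<.*?>' tries to match as LITTLE as possible.

String: '<xbc><end>'
Greedy '<.*>' starts at first '<' and extends to the LAST '>': '<xbc><end>' (10 chars)
Lazy '<.*?>' starts at first '<' and stops at the FIRST '>': '<xbc>' (5 chars)

5


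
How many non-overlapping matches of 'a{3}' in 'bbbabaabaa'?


Pattern 'a{3}' matches exactly 3 consecutive a's (greedy, non-overlapping).
String: 'bbbabaabaa'
Scanning for runs of a's:
  Run at pos 3: 'a' (length 1) -> 0 match(es)
  Run at pos 5: 'aa' (length 2) -> 0 match(es)
  Run at pos 8: 'aa' (length 2) -> 0 match(es)
Matches found: []
Total: 0

0


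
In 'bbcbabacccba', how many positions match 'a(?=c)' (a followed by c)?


Lookahead 'a(?=c)' matches 'a' only when followed by 'c'.
String: 'bbcbabacccba'
Checking each position where char is 'a':
  pos 4: 'a' -> no (next='b')
  pos 6: 'a' -> MATCH (next='c')
Matching positions: [6]
Count: 1

1


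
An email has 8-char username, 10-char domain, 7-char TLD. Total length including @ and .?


An email address has format: username@domain.tld
Username length: 8
'@' character: 1
Domain length: 10
'.' character: 1
TLD length: 7
Total = 8 + 1 + 10 + 1 + 7 = 27

27


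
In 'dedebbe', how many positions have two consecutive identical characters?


Looking for consecutive identical characters in 'dedebbe':
  pos 0-1: 'd' vs 'e' -> different
  pos 1-2: 'e' vs 'd' -> different
  pos 2-3: 'd' vs 'e' -> different
  pos 3-4: 'e' vs 'b' -> different
  pos 4-5: 'b' vs 'b' -> MATCH ('bb')
  pos 5-6: 'b' vs 'e' -> different
Consecutive identical pairs: ['bb']
Count: 1

1


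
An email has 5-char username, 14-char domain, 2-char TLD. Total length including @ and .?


An email address has format: username@domain.tld
Username length: 5
'@' character: 1
Domain length: 14
'.' character: 1
TLD length: 2
Total = 5 + 1 + 14 + 1 + 2 = 23

23


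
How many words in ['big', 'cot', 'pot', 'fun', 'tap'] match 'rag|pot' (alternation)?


Alternation 'rag|pot' matches either 'rag' or 'pot'.
Checking each word:
  'big' -> no
  'cot' -> no
  'pot' -> MATCH
  'fun' -> no
  'tap' -> no
Matches: ['pot']
Count: 1

1


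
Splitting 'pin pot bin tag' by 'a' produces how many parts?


Splitting by 'a' breaks the string at each occurrence of the separator.
Text: 'pin pot bin tag'
Parts after split:
  Part 1: 'pin pot bin t'
  Part 2: 'g'
Total parts: 2

2
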